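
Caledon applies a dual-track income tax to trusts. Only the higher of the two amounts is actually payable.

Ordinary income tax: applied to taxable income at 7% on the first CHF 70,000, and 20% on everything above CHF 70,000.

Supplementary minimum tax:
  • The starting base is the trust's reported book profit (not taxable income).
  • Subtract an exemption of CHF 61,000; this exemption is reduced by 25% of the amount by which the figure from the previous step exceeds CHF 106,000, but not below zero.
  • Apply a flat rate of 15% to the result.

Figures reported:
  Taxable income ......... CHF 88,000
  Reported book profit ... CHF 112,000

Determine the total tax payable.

CHF 8,500

Ordinary income tax:
  CHF 70,000 × 7% = CHF 4,900
  CHF 18,000 × 20% = CHF 3,600
  → CHF 8,500

Supplementary minimum tax:
  Base (reported book profit): CHF 112,000
  Exemption: CHF 61,000 − 25% × (CHF 112,000 − CHF 106,000) = CHF 61,000 − CHF 1,500 = CHF 59,500
  Base: CHF 112,000 − CHF 59,500 = CHF 52,500
  CHF 52,500 × 15% = CHF 7,875

CHF 8,500 > CHF 7,875, so the ordinary income tax governs.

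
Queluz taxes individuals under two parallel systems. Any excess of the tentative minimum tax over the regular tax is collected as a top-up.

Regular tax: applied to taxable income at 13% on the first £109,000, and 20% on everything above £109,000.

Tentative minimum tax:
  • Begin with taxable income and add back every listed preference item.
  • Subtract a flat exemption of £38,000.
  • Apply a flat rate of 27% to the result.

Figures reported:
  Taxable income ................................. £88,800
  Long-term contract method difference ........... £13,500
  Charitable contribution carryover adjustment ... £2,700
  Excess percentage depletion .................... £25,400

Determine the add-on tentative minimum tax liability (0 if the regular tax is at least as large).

£13,404

Regular tax:
  £88,800 × 13% = £11,544

Tentative minimum tax:
  Adjusted income: £88,800 + £13,500 + £2,700 + £25,400 = £130,400
  Less exemption £38,000 → base £92,400
  £92,400 × 27% = £24,948

Excess of tentative minimum tax over regular tax: £24,948 − £11,544 = £13,404.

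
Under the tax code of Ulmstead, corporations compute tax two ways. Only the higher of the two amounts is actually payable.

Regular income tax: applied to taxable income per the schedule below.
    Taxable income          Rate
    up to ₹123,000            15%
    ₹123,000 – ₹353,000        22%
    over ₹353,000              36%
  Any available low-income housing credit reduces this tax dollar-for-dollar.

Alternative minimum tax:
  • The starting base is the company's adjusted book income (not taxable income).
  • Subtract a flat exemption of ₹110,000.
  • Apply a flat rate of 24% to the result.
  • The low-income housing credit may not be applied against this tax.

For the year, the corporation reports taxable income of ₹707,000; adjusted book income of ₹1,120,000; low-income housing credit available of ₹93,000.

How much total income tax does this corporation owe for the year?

Regular income tax:
  ₹123,000 × 15% = ₹18,450
  ₹230,000 × 22% = ₹50,600
  ₹354,000 × 36% = ₹127,440
  → ₹196,490
  Less low-income housing credit ₹93,000 → ₹103,490

Alternative minimum tax:
  Base (adjusted book income): ₹1,120,000
  Less exemption ₹110,000 → base ₹1,010,000
  ₹1,010,000 × 24% = ₹242,400

₹242,400 > ₹103,490, so the alternative minimum tax is the binding amount.

₹242,400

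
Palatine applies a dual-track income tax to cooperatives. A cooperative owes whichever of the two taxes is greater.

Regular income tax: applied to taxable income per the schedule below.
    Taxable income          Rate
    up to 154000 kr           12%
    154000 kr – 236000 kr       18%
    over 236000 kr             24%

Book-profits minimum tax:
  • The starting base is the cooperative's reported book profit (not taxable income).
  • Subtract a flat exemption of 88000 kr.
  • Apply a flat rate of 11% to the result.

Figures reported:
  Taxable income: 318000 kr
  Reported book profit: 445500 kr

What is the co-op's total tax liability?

52920 kr

Book-profits minimum tax:
  Base (reported book profit): 445500 kr
  Less exemption 88000 kr → base 357500 kr
  357500 kr × 11% = 39325 kr

Regular income tax:
  154000 kr × 12% = 18480 kr
  82000 kr × 18% = 14760 kr
  82000 kr × 24% = 19680 kr
  → 52920 kr

52920 kr > 39325 kr, so the regular income tax governs.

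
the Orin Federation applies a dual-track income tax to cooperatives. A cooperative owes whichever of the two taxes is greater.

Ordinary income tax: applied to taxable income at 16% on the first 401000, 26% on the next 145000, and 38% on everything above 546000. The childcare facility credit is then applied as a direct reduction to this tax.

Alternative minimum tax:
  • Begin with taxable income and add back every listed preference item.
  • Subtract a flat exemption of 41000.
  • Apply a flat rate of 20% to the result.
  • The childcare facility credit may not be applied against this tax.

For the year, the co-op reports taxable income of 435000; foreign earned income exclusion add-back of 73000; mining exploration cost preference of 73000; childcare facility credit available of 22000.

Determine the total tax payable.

Alternative minimum tax:
  Adjusted income: 435000 + 73000 + 73000 = 581000
  Less exemption 41000 → base 540000
  540000 × 20% = 108000

Ordinary income tax:
  401000 × 16% = 64160
  34000 × 26% = 8840
  → 73000
  Less childcare facility credit 22000 → 51000

108000 > 51000, so the alternative minimum tax is the binding amount.

108000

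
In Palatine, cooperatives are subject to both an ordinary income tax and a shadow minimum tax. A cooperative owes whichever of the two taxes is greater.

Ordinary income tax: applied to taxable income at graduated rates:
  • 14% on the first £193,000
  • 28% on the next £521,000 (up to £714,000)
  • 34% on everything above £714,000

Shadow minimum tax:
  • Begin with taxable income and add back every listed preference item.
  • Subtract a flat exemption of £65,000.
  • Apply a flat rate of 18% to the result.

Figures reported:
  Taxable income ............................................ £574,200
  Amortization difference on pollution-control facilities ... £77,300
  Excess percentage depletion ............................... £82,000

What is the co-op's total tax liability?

Ordinary income tax:
  £193,000 × 14% = £27,020
  £381,200 × 28% = £106,736
  → £133,756

Shadow minimum tax:
  Adjusted income: £574,200 + £77,300 + £82,000 = £733,500
  Less exemption £65,000 → base £668,500
  £668,500 × 18% = £120,330

£133,756 > £120,330, so the ordinary income tax governs.

£133,756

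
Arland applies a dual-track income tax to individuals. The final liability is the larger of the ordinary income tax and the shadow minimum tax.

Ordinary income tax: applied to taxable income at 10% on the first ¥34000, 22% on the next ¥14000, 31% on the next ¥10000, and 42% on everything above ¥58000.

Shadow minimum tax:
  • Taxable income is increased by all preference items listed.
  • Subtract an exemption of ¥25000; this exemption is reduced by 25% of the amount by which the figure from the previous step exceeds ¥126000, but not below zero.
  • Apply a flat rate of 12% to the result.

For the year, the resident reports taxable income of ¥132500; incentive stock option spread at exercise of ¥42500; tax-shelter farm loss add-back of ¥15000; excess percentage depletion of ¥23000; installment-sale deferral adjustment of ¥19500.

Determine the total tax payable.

¥40870

Shadow minimum tax:
  Adjusted income: ¥132500 + ¥42500 + ¥15000 + ¥23000 + ¥19500 = ¥232500
  Exemption: 25% × (¥232500 − ¥126000) = ¥26625 ≥ ¥25000, so the exemption is fully phased out
  Base: ¥232500 − ¥0 = ¥232500
  ¥232500 × 12% = ¥27900

Ordinary income tax:
  ¥34000 × 10% = ¥3400
  ¥14000 × 22% = ¥3080
  ¥10000 × 31% = ¥3100
  ¥74500 × 42% = ¥31290
  → ¥40870

¥40870 > ¥27900, so the ordinary income tax governs.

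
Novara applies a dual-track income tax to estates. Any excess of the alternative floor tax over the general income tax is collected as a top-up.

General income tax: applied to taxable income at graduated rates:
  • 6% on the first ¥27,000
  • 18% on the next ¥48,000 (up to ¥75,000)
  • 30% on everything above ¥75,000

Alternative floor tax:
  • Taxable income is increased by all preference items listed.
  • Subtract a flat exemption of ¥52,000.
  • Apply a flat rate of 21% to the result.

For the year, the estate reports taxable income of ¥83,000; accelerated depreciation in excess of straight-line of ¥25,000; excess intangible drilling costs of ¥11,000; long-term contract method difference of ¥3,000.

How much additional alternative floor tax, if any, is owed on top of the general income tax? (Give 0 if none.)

¥2,040

General income tax:
  ¥27,000 × 6% = ¥1,620
  ¥48,000 × 18% = ¥8,640
  ¥8,000 × 30% = ¥2,400
  → ¥12,660

Alternative floor tax:
  Adjusted income: ¥83,000 + ¥25,000 + ¥11,000 + ¥3,000 = ¥122,000
  Less exemption ¥52,000 → base ¥70,000
  ¥70,000 × 21% = ¥14,700

Excess of alternative floor tax over general income tax: ¥14,700 − ¥12,660 = ¥2,040.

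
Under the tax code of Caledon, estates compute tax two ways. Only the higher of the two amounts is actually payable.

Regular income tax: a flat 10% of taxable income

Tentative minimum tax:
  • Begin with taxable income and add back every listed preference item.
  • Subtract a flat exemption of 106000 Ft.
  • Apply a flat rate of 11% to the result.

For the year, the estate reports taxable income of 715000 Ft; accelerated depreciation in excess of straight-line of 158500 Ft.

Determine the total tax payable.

Regular income tax:
  715000 Ft × 10% = 71500 Ft

Tentative minimum tax:
  Adjusted income: 715000 Ft + 158500 Ft = 873500 Ft
  Less exemption 106000 Ft → base 767500 Ft
  767500 Ft × 11% = 84425 Ft

84425 Ft > 71500 Ft, so the tentative minimum tax is the binding amount.

84425 Ft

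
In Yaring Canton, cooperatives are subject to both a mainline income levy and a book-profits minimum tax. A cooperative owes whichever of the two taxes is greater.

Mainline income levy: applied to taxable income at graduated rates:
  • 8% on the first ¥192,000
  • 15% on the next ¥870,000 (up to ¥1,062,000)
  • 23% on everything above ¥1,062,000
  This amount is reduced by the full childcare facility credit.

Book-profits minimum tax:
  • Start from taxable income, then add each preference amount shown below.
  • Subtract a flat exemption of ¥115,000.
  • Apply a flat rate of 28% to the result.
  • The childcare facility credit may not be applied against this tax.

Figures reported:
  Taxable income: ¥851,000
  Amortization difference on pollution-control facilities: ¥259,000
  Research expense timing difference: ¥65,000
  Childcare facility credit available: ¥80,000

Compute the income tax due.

¥296,800

Book-profits minimum tax:
  Adjusted income: ¥851,000 + ¥259,000 + ¥65,000 = ¥1,175,000
  Less exemption ¥115,000 → base ¥1,060,000
  ¥1,060,000 × 28% = ¥296,800

Mainline income levy:
  ¥192,000 × 8% = ¥15,360
  ¥659,000 × 15% = ¥98,850
  → ¥114,210
  Less childcare facility credit ¥80,000 → ¥34,210

¥296,800 > ¥34,210, so the book-profits minimum tax is the binding amount.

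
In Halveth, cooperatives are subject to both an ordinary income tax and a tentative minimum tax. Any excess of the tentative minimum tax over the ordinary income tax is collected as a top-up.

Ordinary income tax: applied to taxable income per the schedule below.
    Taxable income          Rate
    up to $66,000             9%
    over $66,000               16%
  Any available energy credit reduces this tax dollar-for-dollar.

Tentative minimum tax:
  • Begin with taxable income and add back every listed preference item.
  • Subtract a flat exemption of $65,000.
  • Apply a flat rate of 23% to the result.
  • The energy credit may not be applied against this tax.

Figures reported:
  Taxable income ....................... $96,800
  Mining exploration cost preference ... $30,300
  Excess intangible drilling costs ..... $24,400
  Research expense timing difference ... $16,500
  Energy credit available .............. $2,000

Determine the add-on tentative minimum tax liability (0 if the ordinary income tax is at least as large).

$14,822

Tentative minimum tax:
  Adjusted income: $96,800 + $30,300 + $24,400 + $16,500 = $168,000
  Less exemption $65,000 → base $103,000
  $103,000 × 23% = $23,690

Ordinary income tax:
  $66,000 × 9% = $5,940
  $30,800 × 16% = $4,928
  → $10,868
  Less energy credit $2,000 → $8,868

Excess of tentative minimum tax over ordinary income tax: $23,690 − $8,868 = $14,822.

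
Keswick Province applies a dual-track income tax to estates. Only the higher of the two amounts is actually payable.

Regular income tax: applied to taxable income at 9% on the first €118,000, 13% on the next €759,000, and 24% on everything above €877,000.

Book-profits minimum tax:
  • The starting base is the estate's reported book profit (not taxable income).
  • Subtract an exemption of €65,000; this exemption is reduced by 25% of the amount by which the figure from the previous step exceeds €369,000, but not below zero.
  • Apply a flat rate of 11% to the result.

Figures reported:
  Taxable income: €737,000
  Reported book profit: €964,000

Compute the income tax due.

€106,040

Book-profits minimum tax:
  Base (reported book profit): €964,000
  Exemption: 25% × (€964,000 − €369,000) = €148,750 ≥ €65,000, so the exemption is fully phased out
  Base: €964,000 − €0 = €964,000
  €964,000 × 11% = €106,040

Regular income tax:
  €118,000 × 9% = €10,620
  €619,000 × 13% = €80,470
  → €91,090

€106,040 > €91,090, so the book-profits minimum tax is the binding amount.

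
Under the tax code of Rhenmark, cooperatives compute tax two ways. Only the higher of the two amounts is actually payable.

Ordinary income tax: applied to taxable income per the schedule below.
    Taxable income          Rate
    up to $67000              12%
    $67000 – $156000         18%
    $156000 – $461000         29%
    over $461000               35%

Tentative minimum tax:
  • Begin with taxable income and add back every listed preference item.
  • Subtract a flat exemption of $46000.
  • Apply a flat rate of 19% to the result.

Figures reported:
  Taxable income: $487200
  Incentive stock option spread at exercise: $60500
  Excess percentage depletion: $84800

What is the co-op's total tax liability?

Tentative minimum tax:
  Adjusted income: $487200 + $60500 + $84800 = $632500
  Less exemption $46000 → base $586500
  $586500 × 19% = $111435

Ordinary income tax:
  $67000 × 12% = $8040
  $89000 × 18% = $16020
  $305000 × 29% = $88450
  $26200 × 35% = $9170
  → $121680

$121680 > $111435, so the ordinary income tax governs.

$121680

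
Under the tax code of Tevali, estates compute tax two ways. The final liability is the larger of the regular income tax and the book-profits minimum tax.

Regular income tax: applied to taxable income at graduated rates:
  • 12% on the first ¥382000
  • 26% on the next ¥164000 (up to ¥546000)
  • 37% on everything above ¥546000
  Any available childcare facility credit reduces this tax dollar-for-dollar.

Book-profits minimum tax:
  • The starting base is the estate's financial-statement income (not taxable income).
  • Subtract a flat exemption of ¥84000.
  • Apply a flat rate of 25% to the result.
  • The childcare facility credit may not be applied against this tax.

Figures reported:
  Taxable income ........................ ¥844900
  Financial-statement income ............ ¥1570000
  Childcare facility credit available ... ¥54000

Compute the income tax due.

Book-profits minimum tax:
  Base (financial-statement income): ¥1570000
  Less exemption ¥84000 → base ¥1486000
  ¥1486000 × 25% = ¥371500

Regular income tax:
  ¥382000 × 12% = ¥45840
  ¥164000 × 26% = ¥42640
  ¥298900 × 37% = ¥110593
  → ¥199073
  Less childcare facility credit ¥54000 → ¥145073

¥371500 > ¥145073, so the book-profits minimum tax is the binding amount.

¥371500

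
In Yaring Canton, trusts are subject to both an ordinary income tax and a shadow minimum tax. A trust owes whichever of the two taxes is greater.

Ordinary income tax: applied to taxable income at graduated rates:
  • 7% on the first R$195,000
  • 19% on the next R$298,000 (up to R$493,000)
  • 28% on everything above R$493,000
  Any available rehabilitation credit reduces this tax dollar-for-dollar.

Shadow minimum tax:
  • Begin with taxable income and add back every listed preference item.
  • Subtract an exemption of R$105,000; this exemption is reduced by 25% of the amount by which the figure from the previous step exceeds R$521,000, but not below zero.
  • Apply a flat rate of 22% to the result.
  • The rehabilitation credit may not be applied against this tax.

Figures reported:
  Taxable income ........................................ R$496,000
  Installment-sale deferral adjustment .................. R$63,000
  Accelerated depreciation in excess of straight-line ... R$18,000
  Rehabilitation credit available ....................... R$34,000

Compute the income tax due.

Shadow minimum tax:
  Adjusted income: R$496,000 + R$63,000 + R$18,000 = R$577,000
  Exemption: R$105,000 − 25% × (R$577,000 − R$521,000) = R$105,000 − R$14,000 = R$91,000
  Base: R$577,000 − R$91,000 = R$486,000
  R$486,000 × 22% = R$106,920

Ordinary income tax:
  R$195,000 × 7% = R$13,650
  R$298,000 × 19% = R$56,620
  R$3,000 × 28% = R$840
  → R$71,110
  Less rehabilitation credit R$34,000 → R$37,110

R$106,920 > R$37,110, so the shadow minimum tax is the binding amount.

R$106,920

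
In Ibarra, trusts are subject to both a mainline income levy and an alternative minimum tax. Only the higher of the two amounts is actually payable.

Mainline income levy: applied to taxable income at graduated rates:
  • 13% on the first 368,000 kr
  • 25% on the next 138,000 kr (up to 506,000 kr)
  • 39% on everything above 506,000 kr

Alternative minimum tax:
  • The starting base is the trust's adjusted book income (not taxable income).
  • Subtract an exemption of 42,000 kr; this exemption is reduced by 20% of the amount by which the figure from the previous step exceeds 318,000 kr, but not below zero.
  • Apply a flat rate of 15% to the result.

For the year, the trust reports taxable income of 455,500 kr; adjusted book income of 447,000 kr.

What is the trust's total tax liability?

69,715 kr

Alternative minimum tax:
  Base (adjusted book income): 447,000 kr
  Exemption: 42,000 kr − 20% × (447,000 kr − 318,000 kr) = 42,000 kr − 25,800 kr = 16,200 kr
  Base: 447,000 kr − 16,200 kr = 430,800 kr
  430,800 kr × 15% = 64,620 kr

Mainline income levy:
  368,000 kr × 13% = 47,840 kr
  87,500 kr × 25% = 21,875 kr
  → 69,715 kr

69,715 kr > 64,620 kr, so the mainline income levy governs.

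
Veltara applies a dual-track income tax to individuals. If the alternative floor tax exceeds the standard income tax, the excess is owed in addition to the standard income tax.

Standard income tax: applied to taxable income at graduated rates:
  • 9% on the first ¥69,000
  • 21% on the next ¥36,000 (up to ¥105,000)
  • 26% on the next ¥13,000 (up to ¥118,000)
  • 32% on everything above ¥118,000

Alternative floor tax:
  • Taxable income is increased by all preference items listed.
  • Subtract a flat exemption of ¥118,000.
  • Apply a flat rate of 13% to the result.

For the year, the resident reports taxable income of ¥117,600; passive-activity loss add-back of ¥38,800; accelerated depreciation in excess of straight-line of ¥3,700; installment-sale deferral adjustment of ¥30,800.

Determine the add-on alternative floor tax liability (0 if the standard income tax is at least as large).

¥0

Standard income tax:
  ¥69,000 × 9% = ¥6,210
  ¥36,000 × 21% = ¥7,560
  ¥12,600 × 26% = ¥3,276
  → ¥17,046

Alternative floor tax:
  Adjusted income: ¥117,600 + ¥38,800 + ¥3,700 + ¥30,800 = ¥190,900
  Less exemption ¥118,000 → base ¥72,900
  ¥72,900 × 13% = ¥9,477

¥9,477 ≤ ¥17,046, so no add-on is due.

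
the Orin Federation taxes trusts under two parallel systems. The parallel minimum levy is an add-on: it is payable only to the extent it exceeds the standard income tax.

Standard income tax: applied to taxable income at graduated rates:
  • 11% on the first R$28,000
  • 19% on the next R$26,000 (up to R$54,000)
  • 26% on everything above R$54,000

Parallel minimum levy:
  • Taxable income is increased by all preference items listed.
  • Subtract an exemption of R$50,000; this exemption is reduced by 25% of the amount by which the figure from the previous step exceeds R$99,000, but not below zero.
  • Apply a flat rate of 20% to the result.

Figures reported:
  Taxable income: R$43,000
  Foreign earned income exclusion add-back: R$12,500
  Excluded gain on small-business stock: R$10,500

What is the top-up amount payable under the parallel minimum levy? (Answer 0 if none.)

Standard income tax:
  R$28,000 × 11% = R$3,080
  R$15,000 × 19% = R$2,850
  → R$5,930

Parallel minimum levy:
  Adjusted income: R$43,000 + R$12,500 + R$10,500 = R$66,000
  Exemption: R$66,000 ≤ R$99,000, so full R$50,000 applies
  Base: R$66,000 − R$50,000 = R$16,000
  R$16,000 × 20% = R$3,200

R$3,200 ≤ R$5,930, so no add-on is due.

R$0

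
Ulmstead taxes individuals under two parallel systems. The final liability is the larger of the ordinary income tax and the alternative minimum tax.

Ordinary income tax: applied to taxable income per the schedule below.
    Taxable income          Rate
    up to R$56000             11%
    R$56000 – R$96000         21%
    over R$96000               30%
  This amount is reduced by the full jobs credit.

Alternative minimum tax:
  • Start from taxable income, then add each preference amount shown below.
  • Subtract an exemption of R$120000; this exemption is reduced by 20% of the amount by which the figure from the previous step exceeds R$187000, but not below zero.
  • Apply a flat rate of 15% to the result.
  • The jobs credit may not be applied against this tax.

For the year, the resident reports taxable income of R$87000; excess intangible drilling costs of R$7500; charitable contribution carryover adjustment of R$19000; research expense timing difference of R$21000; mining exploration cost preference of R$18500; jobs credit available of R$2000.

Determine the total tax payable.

R$10670

Alternative minimum tax:
  Adjusted income: R$87000 + R$7500 + R$19000 + R$21000 + R$18500 = R$153000
  Exemption: R$153000 ≤ R$187000, so full R$120000 applies
  Base: R$153000 − R$120000 = R$33000
  R$33000 × 15% = R$4950

Ordinary income tax:
  R$56000 × 11% = R$6160
  R$31000 × 21% = R$6510
  → R$12670
  Less jobs credit R$2000 → R$10670

R$10670 > R$4950, so the ordinary income tax governs.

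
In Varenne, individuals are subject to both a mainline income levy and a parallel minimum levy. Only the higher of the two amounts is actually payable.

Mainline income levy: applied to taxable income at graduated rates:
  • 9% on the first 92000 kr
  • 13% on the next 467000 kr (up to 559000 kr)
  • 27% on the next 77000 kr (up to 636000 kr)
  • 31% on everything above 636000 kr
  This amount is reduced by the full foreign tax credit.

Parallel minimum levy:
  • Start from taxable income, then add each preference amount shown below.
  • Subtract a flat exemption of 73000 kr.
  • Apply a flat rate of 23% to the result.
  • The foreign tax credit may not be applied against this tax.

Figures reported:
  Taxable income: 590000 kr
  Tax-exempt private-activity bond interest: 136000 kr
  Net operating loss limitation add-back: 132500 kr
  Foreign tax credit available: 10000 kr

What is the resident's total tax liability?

Parallel minimum levy:
  Adjusted income: 590000 kr + 136000 kr + 132500 kr = 858500 kr
  Less exemption 73000 kr → base 785500 kr
  785500 kr × 23% = 180665 kr

Mainline income levy:
  92000 kr × 9% = 8280 kr
  467000 kr × 13% = 60710 kr
  31000 kr × 27% = 8370 kr
  → 77360 kr
  Less foreign tax credit 10000 kr → 67360 kr

180665 kr > 67360 kr, so the parallel minimum levy is the binding amount.

180665 kr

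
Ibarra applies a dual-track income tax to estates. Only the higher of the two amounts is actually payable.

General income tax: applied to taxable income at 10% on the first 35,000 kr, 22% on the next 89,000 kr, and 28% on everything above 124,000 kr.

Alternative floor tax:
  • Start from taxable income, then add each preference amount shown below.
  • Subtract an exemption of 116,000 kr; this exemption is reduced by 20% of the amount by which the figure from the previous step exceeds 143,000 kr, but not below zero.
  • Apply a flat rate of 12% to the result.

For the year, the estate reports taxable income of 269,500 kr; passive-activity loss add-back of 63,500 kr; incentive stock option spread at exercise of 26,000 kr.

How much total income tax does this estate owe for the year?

General income tax:
  35,000 kr × 10% = 3,500 kr
  89,000 kr × 22% = 19,580 kr
  145,500 kr × 28% = 40,740 kr
  → 63,820 kr

Alternative floor tax:
  Adjusted income: 269,500 kr + 63,500 kr + 26,000 kr = 359,000 kr
  Exemption: 116,000 kr − 20% × (359,000 kr − 143,000 kr) = 116,000 kr − 43,200 kr = 72,800 kr
  Base: 359,000 kr − 72,800 kr = 286,200 kr
  286,200 kr × 12% = 34,344 kr

63,820 kr > 34,344 kr, so the general income tax governs.

63,820 kr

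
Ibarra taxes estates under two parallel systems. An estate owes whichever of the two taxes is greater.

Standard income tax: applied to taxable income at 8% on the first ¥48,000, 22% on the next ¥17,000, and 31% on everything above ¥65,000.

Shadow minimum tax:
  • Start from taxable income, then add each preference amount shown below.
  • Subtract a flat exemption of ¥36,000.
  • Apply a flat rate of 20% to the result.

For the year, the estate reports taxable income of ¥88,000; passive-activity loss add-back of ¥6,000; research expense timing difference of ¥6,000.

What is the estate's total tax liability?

Standard income tax:
  ¥48,000 × 8% = ¥3,840
  ¥17,000 × 22% = ¥3,740
  ¥23,000 × 31% = ¥7,130
  → ¥14,710

Shadow minimum tax:
  Adjusted income: ¥88,000 + ¥6,000 + ¥6,000 = ¥100,000
  Less exemption ¥36,000 → base ¥64,000
  ¥64,000 × 20% = ¥12,800

¥14,710 > ¥12,800, so the standard income tax governs.

¥14,710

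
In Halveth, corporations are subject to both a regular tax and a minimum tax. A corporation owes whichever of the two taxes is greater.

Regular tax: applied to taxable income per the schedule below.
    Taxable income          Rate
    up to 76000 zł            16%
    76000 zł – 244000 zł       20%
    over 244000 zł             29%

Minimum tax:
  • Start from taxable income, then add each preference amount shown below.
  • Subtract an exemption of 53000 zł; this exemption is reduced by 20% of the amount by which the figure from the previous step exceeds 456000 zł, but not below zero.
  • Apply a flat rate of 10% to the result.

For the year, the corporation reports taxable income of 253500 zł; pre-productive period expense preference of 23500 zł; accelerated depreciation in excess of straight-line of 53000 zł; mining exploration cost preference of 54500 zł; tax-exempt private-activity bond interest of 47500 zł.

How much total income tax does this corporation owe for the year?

Minimum tax:
  Adjusted income: 253500 zł + 23500 zł + 53000 zł + 54500 zł + 47500 zł = 432000 zł
  Exemption: 432000 zł ≤ 456000 zł, so full 53000 zł applies
  Base: 432000 zł − 53000 zł = 379000 zł
  379000 zł × 10% = 37900 zł

Regular tax:
  76000 zł × 16% = 12160 zł
  168000 zł × 20% = 33600 zł
  9500 zł × 29% = 2755 zł
  → 48515 zł

48515 zł > 37900 zł, so the regular tax governs.

48515 zł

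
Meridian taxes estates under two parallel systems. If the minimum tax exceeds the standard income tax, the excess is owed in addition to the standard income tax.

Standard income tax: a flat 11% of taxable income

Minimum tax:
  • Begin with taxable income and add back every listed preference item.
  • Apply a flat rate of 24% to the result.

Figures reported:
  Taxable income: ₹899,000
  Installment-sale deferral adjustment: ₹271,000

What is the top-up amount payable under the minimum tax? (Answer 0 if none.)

Minimum tax:
  Adjusted income: ₹899,000 + ₹271,000 = ₹1,170,000
  ₹1,170,000 × 24% = ₹280,800

Standard income tax:
  ₹899,000 × 11% = ₹98,890

Excess of minimum tax over standard income tax: ₹280,800 − ₹98,890 = ₹181,910.

₹181,910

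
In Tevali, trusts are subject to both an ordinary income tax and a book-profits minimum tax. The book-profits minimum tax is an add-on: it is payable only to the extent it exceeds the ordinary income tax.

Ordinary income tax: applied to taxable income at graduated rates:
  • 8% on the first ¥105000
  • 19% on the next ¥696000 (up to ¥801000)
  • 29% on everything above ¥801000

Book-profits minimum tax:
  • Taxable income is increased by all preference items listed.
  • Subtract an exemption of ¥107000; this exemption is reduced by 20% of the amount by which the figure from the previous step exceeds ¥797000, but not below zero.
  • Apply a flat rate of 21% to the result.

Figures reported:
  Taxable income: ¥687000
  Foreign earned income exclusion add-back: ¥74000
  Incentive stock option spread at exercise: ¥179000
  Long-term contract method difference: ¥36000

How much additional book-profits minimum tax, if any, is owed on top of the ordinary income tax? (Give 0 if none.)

¥71028

Book-profits minimum tax:
  Adjusted income: ¥687000 + ¥74000 + ¥179000 + ¥36000 = ¥976000
  Exemption: ¥107000 − 20% × (¥976000 − ¥797000) = ¥107000 − ¥35800 = ¥71200
  Base: ¥976000 − ¥71200 = ¥904800
  ¥904800 × 21% = ¥190008

Ordinary income tax:
  ¥105000 × 8% = ¥8400
  ¥582000 × 19% = ¥110580
  → ¥118980

Excess of book-profits minimum tax over ordinary income tax: ¥190008 − ¥118980 = ¥71028.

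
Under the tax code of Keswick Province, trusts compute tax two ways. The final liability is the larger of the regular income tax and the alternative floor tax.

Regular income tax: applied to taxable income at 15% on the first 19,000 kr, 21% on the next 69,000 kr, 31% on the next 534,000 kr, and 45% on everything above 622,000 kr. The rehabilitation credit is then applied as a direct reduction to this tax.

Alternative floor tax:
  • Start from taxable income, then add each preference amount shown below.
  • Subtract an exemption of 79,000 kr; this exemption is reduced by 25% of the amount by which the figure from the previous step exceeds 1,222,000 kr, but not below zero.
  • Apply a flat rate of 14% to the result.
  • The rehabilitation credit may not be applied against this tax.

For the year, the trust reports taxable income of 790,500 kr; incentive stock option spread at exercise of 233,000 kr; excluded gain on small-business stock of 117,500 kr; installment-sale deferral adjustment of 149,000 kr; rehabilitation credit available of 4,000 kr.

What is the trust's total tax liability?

Regular income tax:
  19,000 kr × 15% = 2,850 kr
  69,000 kr × 21% = 14,490 kr
  534,000 kr × 31% = 165,540 kr
  168,500 kr × 45% = 75,825 kr
  → 258,705 kr
  Less rehabilitation credit 4,000 kr → 254,705 kr

Alternative floor tax:
  Adjusted income: 790,500 kr + 233,000 kr + 117,500 kr + 149,000 kr = 1,290,000 kr
  Exemption: 79,000 kr − 25% × (1,290,000 kr − 1,222,000 kr) = 79,000 kr − 17,000 kr = 62,000 kr
  Base: 1,290,000 kr − 62,000 kr = 1,228,000 kr
  1,228,000 kr × 14% = 171,920 kr

254,705 kr > 171,920 kr, so the regular income tax governs.

254,705 kr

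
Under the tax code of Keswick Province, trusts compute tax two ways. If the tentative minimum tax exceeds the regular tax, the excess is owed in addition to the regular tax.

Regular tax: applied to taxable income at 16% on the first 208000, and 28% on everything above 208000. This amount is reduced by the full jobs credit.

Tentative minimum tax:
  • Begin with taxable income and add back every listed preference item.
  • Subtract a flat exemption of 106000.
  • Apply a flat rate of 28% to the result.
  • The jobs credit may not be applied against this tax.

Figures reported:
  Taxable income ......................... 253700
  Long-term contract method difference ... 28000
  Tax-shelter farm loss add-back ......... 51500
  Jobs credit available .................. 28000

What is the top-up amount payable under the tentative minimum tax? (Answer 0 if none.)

45540

Regular tax:
  208000 × 16% = 33280
  45700 × 28% = 12796
  → 46076
  Less jobs credit 28000 → 18076

Tentative minimum tax:
  Adjusted income: 253700 + 28000 + 51500 = 333200
  Less exemption 106000 → base 227200
  227200 × 28% = 63616

Excess of tentative minimum tax over regular tax: 63616 − 18076 = 45540.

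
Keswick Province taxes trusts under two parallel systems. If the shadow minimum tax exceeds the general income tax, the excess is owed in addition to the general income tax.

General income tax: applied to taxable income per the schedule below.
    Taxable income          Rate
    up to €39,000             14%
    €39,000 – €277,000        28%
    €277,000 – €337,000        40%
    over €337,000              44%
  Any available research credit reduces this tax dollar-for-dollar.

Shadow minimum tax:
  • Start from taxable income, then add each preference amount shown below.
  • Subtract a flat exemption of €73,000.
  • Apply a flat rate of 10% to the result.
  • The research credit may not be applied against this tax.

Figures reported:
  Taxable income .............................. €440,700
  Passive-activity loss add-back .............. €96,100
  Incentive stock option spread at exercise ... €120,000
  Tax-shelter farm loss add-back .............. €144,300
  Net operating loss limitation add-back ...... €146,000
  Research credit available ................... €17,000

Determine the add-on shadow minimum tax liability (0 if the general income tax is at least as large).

€0

General income tax:
  €39,000 × 14% = €5,460
  €238,000 × 28% = €66,640
  €60,000 × 40% = €24,000
  €103,700 × 44% = €45,628
  → €141,728
  Less research credit €17,000 → €124,728

Shadow minimum tax:
  Adjusted income: €440,700 + €96,100 + €120,000 + €144,300 + €146,000 = €947,100
  Less exemption €73,000 → base €874,100
  €874,100 × 10% = €87,410

€87,410 ≤ €124,728, so no add-on is due.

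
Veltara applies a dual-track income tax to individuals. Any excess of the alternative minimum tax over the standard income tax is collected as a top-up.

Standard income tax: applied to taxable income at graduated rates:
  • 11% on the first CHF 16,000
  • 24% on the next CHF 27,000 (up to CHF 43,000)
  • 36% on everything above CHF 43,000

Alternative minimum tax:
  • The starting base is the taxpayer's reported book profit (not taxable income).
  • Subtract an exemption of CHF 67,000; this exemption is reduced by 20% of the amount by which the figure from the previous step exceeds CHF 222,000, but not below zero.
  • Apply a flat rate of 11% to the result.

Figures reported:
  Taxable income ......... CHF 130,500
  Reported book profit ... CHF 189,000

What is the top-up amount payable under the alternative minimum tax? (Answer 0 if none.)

CHF 0

Standard income tax:
  CHF 16,000 × 11% = CHF 1,760
  CHF 27,000 × 24% = CHF 6,480
  CHF 87,500 × 36% = CHF 31,500
  → CHF 39,740

Alternative minimum tax:
  Base (reported book profit): CHF 189,000
  Exemption: CHF 189,000 ≤ CHF 222,000, so full CHF 67,000 applies
  Base: CHF 189,000 − CHF 67,000 = CHF 122,000
  CHF 122,000 × 11% = CHF 13,420

CHF 13,420 ≤ CHF 39,740, so no add-on is due.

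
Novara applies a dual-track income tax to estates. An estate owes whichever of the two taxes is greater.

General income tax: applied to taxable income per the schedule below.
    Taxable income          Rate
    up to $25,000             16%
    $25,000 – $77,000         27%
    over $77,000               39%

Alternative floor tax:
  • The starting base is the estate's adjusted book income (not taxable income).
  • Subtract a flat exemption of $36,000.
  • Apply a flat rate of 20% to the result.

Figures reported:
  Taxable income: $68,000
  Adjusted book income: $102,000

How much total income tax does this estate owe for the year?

General income tax:
  $25,000 × 16% = $4,000
  $43,000 × 27% = $11,610
  → $15,610

Alternative floor tax:
  Base (adjusted book income): $102,000
  Less exemption $36,000 → base $66,000
  $66,000 × 20% = $13,200

$15,610 > $13,200, so the general income tax governs.

$15,610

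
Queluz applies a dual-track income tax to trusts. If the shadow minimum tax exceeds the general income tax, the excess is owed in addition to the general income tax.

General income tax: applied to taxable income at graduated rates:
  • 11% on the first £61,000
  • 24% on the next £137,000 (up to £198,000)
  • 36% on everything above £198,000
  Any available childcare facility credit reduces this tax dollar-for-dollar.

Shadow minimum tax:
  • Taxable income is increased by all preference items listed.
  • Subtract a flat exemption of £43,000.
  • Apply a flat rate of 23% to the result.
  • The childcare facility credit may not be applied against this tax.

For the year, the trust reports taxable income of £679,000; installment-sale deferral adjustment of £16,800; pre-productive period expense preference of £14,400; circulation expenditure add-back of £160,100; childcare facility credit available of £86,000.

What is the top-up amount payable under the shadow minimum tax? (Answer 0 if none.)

General income tax:
  £61,000 × 11% = £6,710
  £137,000 × 24% = £32,880
  £481,000 × 36% = £173,160
  → £212,750
  Less childcare facility credit £86,000 → £126,750

Shadow minimum tax:
  Adjusted income: £679,000 + £16,800 + £14,400 + £160,100 = £870,300
  Less exemption £43,000 → base £827,300
  £827,300 × 23% = £190,279

Excess of shadow minimum tax over general income tax: £190,279 − £126,750 = £63,529.

£63,529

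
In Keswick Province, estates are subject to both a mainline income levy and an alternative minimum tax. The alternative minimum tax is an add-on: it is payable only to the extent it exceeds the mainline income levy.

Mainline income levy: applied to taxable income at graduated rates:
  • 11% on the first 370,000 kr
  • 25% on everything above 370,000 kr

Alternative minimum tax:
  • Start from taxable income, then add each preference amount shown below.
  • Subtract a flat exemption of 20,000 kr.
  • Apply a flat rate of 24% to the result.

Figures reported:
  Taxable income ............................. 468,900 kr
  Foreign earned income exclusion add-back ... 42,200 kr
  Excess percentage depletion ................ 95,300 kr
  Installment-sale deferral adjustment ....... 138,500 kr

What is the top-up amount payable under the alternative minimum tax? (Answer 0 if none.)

Alternative minimum tax:
  Adjusted income: 468,900 kr + 42,200 kr + 95,300 kr + 138,500 kr = 744,900 kr
  Less exemption 20,000 kr → base 724,900 kr
  724,900 kr × 24% = 173,976 kr

Mainline income levy:
  370,000 kr × 11% = 40,700 kr
  98,900 kr × 25% = 24,725 kr
  → 65,425 kr

Excess of alternative minimum tax over mainline income levy: 173,976 kr − 65,425 kr = 108,551 kr.

108,551 kr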